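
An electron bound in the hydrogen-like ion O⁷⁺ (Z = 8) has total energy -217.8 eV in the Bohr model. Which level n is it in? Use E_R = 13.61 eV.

2

E_n = −E_R Z²/n² ⇒ n² = E_R Z²/(−E_n) = 13.61 × 8² / 217.8 ≈ 4.00
n = 2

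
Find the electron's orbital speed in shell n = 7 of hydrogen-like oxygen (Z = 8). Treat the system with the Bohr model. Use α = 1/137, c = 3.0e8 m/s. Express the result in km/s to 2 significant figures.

2500 km/s

v_n = Zαc/n = 8 × 0.0073 × 3.0e8 / 7
    = 2500 km/s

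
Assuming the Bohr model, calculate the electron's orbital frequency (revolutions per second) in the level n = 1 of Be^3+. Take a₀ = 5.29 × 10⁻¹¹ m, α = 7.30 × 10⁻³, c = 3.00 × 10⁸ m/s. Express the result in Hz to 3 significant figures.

1.05 × 10¹⁷ Hz

r = n²a₀/Z = 1.32 × 10⁻¹¹ m, v = Zαc/n = 8.76 × 10⁶ m/s
f = v/(2πr) = 1.05 × 10¹⁷ Hz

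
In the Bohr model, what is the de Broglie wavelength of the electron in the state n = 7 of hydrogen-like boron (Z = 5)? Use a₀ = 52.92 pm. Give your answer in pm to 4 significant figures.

The Bohr quantisation condition is nλ = 2πr_n.
r_n = n²a₀/Z = 518.6 pm
λ = 2πr_n/n = 2π·518.6/7 = 465.5 pm

465.5 pm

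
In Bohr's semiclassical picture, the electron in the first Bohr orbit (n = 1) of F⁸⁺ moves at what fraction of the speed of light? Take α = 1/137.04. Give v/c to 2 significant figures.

0.066

v_n = Zαc/n, so v/c = Zα/n = 9 × 0.0073 / 1 = 0.066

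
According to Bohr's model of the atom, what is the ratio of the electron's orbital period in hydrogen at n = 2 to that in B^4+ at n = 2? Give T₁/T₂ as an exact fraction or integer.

25

T ∝ Z^-2 · n^3
T₁/T₂ = (1/5)^-2 · (2/2)^3 = 25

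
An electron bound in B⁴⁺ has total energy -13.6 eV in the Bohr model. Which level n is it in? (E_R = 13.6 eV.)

E_n = −E_R Z²/n² ⇒ n² = E_R Z²/(−E_n) = 13.6 × 5² / 13.6 ≈ 25.00
n = 5

5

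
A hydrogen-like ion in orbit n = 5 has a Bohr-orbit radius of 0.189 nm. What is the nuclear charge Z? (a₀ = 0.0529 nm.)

r_n = n²a₀/Z ⇒ Z = n²a₀/r = 5² × 0.0529 / 0.189 ≈ 7.00
Z = 7

7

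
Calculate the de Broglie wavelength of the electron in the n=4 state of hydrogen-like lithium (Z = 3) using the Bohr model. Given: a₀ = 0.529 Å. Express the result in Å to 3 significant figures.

4.43 Å

The Bohr quantisation condition is nλ = 2πr_n.
r_n = n²a₀/Z = 2.82 Å
λ = 2πr_n/n = 2π·2.82/4 = 4.43 Å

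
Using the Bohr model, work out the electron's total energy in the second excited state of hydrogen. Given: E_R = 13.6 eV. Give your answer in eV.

E_n = −E_R·Z²/n² = −13.6 × 1²/3² = -1.51 eV

-1.51 eV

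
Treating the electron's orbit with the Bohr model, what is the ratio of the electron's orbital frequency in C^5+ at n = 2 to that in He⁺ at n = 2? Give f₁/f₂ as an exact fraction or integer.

f ∝ Z^2 · n^-3
f₁/f₂ = (6/2)^2 · (2/2)^-3 = 9

9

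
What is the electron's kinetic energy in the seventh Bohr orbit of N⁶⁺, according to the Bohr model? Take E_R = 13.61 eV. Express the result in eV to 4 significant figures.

13.61 eV

For a Coulomb orbit the virial theorem gives K = −E_n.
E_n = −E_R·Z²/n², so K = E_R·Z²/n² = 13.61 × 7²/7² = 13.61 eV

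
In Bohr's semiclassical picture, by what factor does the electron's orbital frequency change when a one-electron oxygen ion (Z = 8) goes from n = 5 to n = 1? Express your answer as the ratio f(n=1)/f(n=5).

f ∝ Z^2 · n^-3; with Z fixed, f ∝ n^-3.
f(n=1)/f(n=5) = (1/5)^-3 = 125

125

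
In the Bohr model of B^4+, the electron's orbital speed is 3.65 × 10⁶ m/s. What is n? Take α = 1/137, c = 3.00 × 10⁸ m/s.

v_n = Zαc/n ⇒ n = Zαc/v = 5 × 0.00730 × 3.00 × 10⁸ / 3.65 × 10⁶ ≈ 3.00
n = 3

3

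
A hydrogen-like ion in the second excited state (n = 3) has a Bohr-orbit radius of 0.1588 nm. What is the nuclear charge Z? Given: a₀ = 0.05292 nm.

3

r_n = n²a₀/Z ⇒ Z = n²a₀/r = 3² × 0.05292 / 0.1588 ≈ 3.00
Z = 3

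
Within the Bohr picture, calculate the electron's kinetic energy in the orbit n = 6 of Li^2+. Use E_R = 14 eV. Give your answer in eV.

3.5 eV

For a Coulomb orbit the virial theorem gives K = −E_n.
E_n = −E_R·Z²/n², so K = E_R·Z²/n² = 14 × 3²/6² = 3.5 eV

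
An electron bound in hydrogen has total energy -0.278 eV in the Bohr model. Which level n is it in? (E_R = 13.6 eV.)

E_n = −E_R Z²/n² ⇒ n² = E_R Z²/(−E_n) = 13.6 × 1² / 0.278 ≈ 48.92
n = 7

7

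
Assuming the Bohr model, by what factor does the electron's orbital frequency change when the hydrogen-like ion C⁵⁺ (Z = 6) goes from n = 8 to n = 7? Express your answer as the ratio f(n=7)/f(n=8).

512/343

f ∝ Z^2 · n^-3; with Z fixed, f ∝ n^-3.
f(n=7)/f(n=8) = (7/8)^-3 = 512/343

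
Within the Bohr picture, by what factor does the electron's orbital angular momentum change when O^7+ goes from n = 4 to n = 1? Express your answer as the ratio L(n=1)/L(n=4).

L = nℏ depends only on n, so L ∝ n.
L(n=1)/L(n=4) = (1/4)^1 = 1/4

1/4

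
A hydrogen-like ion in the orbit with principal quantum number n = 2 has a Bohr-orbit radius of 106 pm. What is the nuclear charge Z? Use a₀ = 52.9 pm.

2

r_n = n²a₀/Z ⇒ Z = n²a₀/r = 2² × 52.9 / 106 ≈ 2.00
Z = 2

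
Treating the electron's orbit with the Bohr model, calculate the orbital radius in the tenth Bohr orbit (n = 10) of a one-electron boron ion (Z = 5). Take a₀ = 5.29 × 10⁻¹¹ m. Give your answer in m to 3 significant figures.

1.06 × 10⁻⁹ m

r_n = n²a₀/Z = 10² × 5.29 × 10⁻¹¹ / 5
    = 100 × 5.29 × 10⁻¹¹ / 5 = 1.06 × 10⁻⁹ m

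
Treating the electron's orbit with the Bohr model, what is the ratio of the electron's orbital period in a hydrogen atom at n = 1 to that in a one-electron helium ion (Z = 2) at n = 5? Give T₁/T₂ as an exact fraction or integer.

T ∝ Z^-2 · n^3
T₁/T₂ = (1/2)^-2 · (1/5)^3 = 4/125

4/125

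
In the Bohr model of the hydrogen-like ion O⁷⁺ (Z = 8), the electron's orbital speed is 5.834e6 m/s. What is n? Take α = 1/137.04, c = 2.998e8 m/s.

3

v_n = Zαc/n ⇒ n = Zαc/v = 8 × 0.007297 × 2.998e8 / 5.834e6 ≈ 3.00
n = 3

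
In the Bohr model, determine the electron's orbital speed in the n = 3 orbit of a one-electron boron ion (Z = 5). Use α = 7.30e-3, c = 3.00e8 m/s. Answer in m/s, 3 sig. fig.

v_n = Zαc/n = 5 × 0.00730 × 3.00e8 / 3
    = 3.65e6 m/s

3.65e6 m/s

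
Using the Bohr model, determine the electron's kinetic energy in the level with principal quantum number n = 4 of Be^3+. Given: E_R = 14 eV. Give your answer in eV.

14 eV

For a Coulomb orbit the virial theorem gives K = −E_n.
E_n = −E_R·Z²/n², so K = E_R·Z²/n² = 14 × 4²/4² = 14 eV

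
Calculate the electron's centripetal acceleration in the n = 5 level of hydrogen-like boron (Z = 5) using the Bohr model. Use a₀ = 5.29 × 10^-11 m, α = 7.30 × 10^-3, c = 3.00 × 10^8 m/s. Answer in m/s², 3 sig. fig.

r = n²a₀/Z = 2.64 × 10^-10 m, v = Zαc/n = 2.19 × 10^6 m/s
a = v²/r = (2.19 × 10^6)² / 2.64 × 10^-10 = 1.81 × 10^22 m/s²

1.81 × 10^22 m/s²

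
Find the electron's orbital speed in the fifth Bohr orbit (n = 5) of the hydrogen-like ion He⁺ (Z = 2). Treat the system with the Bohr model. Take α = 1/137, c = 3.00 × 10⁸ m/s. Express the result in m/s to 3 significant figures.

8.76 × 10⁵ m/s

v_n = Zαc/n = 2 × 0.00730 × 3.00 × 10⁸ / 5
    = 8.76 × 10⁵ m/s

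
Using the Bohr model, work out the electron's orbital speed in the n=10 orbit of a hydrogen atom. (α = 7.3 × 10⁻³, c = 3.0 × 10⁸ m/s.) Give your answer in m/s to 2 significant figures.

2.2 × 10⁵ m/s

v_n = Zαc/n = 1 × 0.0073 × 3.0 × 10⁸ / 10
    = 2.2 × 10⁵ m/s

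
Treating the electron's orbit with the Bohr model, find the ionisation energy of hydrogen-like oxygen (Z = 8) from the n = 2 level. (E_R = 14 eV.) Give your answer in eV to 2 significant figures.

220 eV

E_n = −E_R·Z²/n² = −14 × 8²/2² eV = -220 eV
Ionisation energy = −E_n = 220 eV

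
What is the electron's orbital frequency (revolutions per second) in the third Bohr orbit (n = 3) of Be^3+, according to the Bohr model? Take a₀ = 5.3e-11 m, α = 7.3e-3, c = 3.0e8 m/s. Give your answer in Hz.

r = n²a₀/Z = 1.2e-10 m, v = Zαc/n = 2.9e6 m/s
f = v/(2πr) = 3.9e15 Hz

3.9e15 Hz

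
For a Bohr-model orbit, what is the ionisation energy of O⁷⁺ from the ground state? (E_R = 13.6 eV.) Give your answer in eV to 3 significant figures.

E_n = −E_R·Z²/n² = −13.6 × 8²/1² eV = -870 eV
Ionisation energy = −E_n = 870 eV

870 eV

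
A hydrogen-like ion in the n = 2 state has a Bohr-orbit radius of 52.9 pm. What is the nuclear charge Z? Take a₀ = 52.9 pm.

4

r_n = n²a₀/Z ⇒ Z = n²a₀/r = 2² × 52.9 / 52.9 ≈ 4.00
Z = 4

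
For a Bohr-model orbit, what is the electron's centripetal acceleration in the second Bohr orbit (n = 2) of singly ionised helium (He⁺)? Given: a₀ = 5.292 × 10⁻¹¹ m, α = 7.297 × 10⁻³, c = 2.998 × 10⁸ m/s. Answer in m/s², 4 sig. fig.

r = n²a₀/Z = 1.058 × 10⁻¹⁰ m, v = Zαc/n = 2.188 × 10⁶ m/s
a = v²/r = (2.188 × 10⁶)² / 1.058 × 10⁻¹⁰ = 4.522 × 10²² m/s²

4.522 × 10²² m/s²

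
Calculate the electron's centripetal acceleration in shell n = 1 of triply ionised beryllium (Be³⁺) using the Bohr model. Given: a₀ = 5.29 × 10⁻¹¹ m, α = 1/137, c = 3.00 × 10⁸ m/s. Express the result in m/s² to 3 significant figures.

r = n²a₀/Z = 1.32 × 10⁻¹¹ m, v = Zαc/n = 8.76 × 10⁶ m/s
a = v²/r = (8.76 × 10⁶)² / 1.32 × 10⁻¹¹ = 5.80 × 10²⁴ m/s²

5.80 × 10²⁴ m/s²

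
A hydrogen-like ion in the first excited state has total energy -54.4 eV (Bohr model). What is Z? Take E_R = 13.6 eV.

E_n = −E_R Z²/n² ⇒ Z² = −E_n n²/E_R = 54.4 × 2² / 13.6 ≈ 16.00
Z = 4

4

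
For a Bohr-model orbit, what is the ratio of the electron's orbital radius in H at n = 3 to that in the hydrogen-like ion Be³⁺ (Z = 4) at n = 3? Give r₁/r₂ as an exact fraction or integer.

r ∝ Z^-1 · n^2
r₁/r₂ = (1/4)^-1 · (3/3)^2 = 4

4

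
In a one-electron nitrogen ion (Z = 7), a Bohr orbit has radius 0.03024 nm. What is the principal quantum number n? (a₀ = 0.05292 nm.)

2

r_n = n²a₀/Z ⇒ n² = rZ/a₀ = 0.03024 × 7 / 0.05292 ≈ 4.00
n = 2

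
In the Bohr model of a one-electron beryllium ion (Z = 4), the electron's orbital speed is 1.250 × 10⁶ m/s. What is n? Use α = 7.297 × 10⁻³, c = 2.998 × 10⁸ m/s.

7

v_n = Zαc/n ⇒ n = Zαc/v = 4 × 0.007297 × 2.998 × 10⁸ / 1.250 × 10⁶ ≈ 7.00
n = 7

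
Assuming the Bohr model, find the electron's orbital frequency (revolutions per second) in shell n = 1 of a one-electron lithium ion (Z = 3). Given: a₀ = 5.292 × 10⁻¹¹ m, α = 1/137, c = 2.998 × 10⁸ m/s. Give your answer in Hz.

5.923 × 10¹⁶ Hz

r = n²a₀/Z = 1.764 × 10⁻¹¹ m, v = Zαc/n = 6.565 × 10⁶ m/s
f = v/(2πr) = 5.923 × 10¹⁶ Hz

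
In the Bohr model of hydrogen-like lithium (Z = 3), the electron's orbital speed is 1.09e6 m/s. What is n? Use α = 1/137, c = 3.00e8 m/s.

6

v_n = Zαc/n ⇒ n = Zαc/v = 3 × 0.00730 × 3.00e8 / 1.09e6 ≈ 6.03
n = 6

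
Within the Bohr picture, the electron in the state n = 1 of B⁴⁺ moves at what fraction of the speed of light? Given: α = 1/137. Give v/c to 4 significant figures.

v_n = Zαc/n, so v/c = Zα/n = 5 × 0.007299 / 1 = 0.03650

0.03650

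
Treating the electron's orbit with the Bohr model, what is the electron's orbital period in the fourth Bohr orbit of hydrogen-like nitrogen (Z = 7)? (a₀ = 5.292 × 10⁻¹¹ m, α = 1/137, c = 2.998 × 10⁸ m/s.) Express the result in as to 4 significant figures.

198.5 as

r = n²a₀/Z = 4²·5.292 × 10⁻¹¹/7 = 1.210 × 10⁻¹⁰ m
v = Zαc/n = 7·0.007299·2.998 × 10⁸/4 = 3.830 × 10⁶ m/s
T = 2πr/v = 1.985 × 10⁻¹⁶ s = 198.5 as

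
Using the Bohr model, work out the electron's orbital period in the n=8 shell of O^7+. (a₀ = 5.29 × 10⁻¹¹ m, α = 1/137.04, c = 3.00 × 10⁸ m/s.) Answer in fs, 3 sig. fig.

r = n²a₀/Z = 8²·5.29 × 10⁻¹¹/8 = 4.23 × 10⁻¹⁰ m
v = Zαc/n = 8·0.00730·3.00 × 10⁸/8 = 2.19 × 10⁶ m/s
T = 2πr/v = 1.21 × 10⁻¹⁵ s = 1.21 fs

1.21 fs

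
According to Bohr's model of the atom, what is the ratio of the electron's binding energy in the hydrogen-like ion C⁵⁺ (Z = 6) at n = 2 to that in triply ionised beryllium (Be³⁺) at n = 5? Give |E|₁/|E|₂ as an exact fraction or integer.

225/16

|E| ∝ Z^2 · n^-2
|E|₁/|E|₂ = (6/4)^2 · (2/5)^-2 = 225/16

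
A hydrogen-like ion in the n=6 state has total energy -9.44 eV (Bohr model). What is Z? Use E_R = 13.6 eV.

5

E_n = −E_R Z²/n² ⇒ Z² = −E_n n²/E_R = 9.44 × 6² / 13.6 ≈ 24.99
Z = 5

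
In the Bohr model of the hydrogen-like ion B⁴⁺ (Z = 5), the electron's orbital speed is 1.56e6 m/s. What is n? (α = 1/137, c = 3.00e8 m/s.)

v_n = Zαc/n ⇒ n = Zαc/v = 5 × 0.00730 × 3.00e8 / 1.56e6 ≈ 7.02
n = 7

7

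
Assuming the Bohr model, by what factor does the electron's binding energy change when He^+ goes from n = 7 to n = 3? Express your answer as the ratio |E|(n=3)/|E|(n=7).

|E| ∝ Z^2 · n^-2; with Z fixed, |E| ∝ n^-2.
|E|(n=3)/|E|(n=7) = (3/7)^-2 = 49/9

49/9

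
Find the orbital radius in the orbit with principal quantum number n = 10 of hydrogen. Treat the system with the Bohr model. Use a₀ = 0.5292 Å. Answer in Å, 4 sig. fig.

52.92 Å

r_n = n²a₀/Z = 10² × 0.5292 / 1
    = 100 × 0.5292 / 1 = 52.92 Å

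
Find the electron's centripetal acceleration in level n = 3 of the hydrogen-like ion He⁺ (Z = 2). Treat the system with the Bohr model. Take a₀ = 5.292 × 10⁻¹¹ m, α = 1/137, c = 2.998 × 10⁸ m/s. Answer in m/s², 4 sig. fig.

r = n²a₀/Z = 2.381 × 10⁻¹⁰ m, v = Zαc/n = 1.459 × 10⁶ m/s
a = v²/r = (1.459 × 10⁶)² / 2.381 × 10⁻¹⁰ = 8.937 × 10²¹ m/s²

8.937 × 10²¹ m/s²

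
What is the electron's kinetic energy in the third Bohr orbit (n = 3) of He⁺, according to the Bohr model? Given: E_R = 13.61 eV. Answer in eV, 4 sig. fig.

For a Coulomb orbit the virial theorem gives K = −E_n.
E_n = −E_R·Z²/n², so K = E_R·Z²/n² = 13.61 × 2²/3² = 6.049 eV

6.049 eV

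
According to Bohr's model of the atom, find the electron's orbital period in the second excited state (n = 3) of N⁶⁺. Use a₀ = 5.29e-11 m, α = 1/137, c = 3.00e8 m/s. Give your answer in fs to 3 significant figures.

0.0836 fs

r = n²a₀/Z = 3²·5.29e-11/7 = 6.80e-11 m
v = Zαc/n = 7·0.00730·3.00e8/3 = 5.11e6 m/s
T = 2πr/v = 8.36e-17 s = 0.0836 fs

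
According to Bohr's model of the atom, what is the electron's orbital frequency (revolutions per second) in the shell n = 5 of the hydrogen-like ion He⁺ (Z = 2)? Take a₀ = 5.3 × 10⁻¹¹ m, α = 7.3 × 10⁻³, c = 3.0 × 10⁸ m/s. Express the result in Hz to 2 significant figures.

r = n²a₀/Z = 6.6 × 10⁻¹⁰ m, v = Zαc/n = 8.8 × 10⁵ m/s
f = v/(2πr) = 2.1 × 10¹⁴ Hz

2.1 × 10¹⁴ Hz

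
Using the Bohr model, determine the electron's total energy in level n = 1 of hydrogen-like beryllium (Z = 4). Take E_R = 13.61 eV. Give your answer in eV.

-217.8 eV

E_n = −E_R·Z²/n² = −13.61 × 4²/1² = -217.8 eV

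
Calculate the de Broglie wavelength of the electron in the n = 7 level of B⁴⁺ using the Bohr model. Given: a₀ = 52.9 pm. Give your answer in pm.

The Bohr quantisation condition is nλ = 2πr_n.
r_n = n²a₀/Z = 518 pm
λ = 2πr_n/n = 2π·518/7 = 465 pm

465 pm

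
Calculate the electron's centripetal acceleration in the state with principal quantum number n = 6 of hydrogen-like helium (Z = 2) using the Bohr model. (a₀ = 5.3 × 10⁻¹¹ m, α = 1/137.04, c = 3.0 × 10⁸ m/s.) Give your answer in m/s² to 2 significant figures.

r = n²a₀/Z = 9.5 × 10⁻¹⁰ m, v = Zαc/n = 7.3 × 10⁵ m/s
a = v²/r = (7.3 × 10⁵)² / 9.5 × 10⁻¹⁰ = 5.6 × 10²⁰ m/s²

5.6 × 10²⁰ m/s²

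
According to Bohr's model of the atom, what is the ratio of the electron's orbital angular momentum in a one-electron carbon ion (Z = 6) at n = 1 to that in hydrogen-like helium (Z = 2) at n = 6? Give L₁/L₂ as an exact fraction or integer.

L = nℏ is independent of Z.
L₁/L₂ = n₁/n₂ = 1/6 = 1/6

1/6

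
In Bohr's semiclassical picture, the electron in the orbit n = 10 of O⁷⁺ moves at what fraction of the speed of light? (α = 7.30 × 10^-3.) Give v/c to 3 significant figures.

0.00584

v_n = Zαc/n, so v/c = Zα/n = 8 × 0.00730 / 10 = 0.00584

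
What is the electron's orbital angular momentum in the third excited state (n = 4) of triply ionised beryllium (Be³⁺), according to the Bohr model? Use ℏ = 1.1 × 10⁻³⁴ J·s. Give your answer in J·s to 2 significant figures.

4.4 × 10⁻³⁴ J·s

L_n = nℏ = 4 × 1.1 × 10⁻³⁴ = 4.4 × 10⁻³⁴ J·s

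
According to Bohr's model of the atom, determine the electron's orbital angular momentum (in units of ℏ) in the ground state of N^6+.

L_n = nℏ, so L/ℏ = n = 1.

1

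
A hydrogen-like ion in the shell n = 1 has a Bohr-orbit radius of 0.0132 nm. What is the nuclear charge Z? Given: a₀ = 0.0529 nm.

4

r_n = n²a₀/Z ⇒ Z = n²a₀/r = 1² × 0.0529 / 0.0132 ≈ 4.01
Z = 4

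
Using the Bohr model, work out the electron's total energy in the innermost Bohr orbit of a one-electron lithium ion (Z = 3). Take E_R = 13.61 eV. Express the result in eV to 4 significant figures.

-122.5 eV

E_n = −E_R·Z²/n² = −13.61 × 3²/1² = -122.5 eV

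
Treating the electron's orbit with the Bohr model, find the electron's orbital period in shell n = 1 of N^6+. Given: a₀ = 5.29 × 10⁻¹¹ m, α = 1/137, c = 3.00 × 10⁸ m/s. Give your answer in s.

r = n²a₀/Z = 1²·5.29 × 10⁻¹¹/7 = 7.56 × 10⁻¹² m
v = Zαc/n = 7·0.00730·3.00 × 10⁸/1 = 1.53 × 10⁷ m/s
T = 2πr/v = 3.10 × 10⁻¹⁸ s

3.10 × 10⁻¹⁸ s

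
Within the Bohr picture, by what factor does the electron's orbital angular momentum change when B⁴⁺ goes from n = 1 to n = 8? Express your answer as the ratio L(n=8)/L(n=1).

L = nℏ depends only on n, so L ∝ n.
L(n=8)/L(n=1) = (8/1)^1 = 8

8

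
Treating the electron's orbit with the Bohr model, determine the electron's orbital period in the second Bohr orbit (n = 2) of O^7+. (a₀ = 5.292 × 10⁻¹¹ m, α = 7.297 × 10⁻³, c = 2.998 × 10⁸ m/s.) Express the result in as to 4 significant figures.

r = n²a₀/Z = 2²·5.292 × 10⁻¹¹/8 = 2.646 × 10⁻¹¹ m
v = Zαc/n = 8·0.007297·2.998 × 10⁸/2 = 8.751 × 10⁶ m/s
T = 2πr/v = 1.900 × 10⁻¹⁷ s = 19.00 as

19.00 as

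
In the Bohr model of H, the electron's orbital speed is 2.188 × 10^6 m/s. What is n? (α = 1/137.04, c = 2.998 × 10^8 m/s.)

1

v_n = Zαc/n ⇒ n = Zαc/v = 1 × 0.007297 × 2.998 × 10^8 / 2.188 × 10^6 ≈ 1.00
n = 1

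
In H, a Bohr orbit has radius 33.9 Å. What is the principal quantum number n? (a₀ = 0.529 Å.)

8

r_n = n²a₀/Z ⇒ n² = rZ/a₀ = 33.9 × 1 / 0.529 ≈ 64.08
n = 8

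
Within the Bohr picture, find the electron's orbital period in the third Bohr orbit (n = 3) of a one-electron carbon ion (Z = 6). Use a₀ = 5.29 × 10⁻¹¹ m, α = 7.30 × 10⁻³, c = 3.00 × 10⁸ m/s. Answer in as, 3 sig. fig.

114 as

r = n²a₀/Z = 3²·5.29 × 10⁻¹¹/6 = 7.94 × 10⁻¹¹ m
v = Zαc/n = 6·0.00730·3.00 × 10⁸/3 = 4.38 × 10⁶ m/s
T = 2πr/v = 1.14 × 10⁻¹⁶ s = 114 as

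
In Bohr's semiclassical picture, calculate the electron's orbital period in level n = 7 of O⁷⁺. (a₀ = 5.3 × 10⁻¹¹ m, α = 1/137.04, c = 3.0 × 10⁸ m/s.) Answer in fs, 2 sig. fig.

r = n²a₀/Z = 7²·5.3 × 10⁻¹¹/8 = 3.2 × 10⁻¹⁰ m
v = Zαc/n = 8·0.0073·3.0 × 10⁸/7 = 2.5 × 10⁶ m/s
T = 2πr/v = 8.2 × 10⁻¹⁶ s = 0.82 fs

0.82 fs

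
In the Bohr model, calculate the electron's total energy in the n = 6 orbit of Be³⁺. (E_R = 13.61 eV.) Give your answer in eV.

E_n = −E_R·Z²/n² = −13.61 × 4²/6² = -6.049 eV

-6.049 eV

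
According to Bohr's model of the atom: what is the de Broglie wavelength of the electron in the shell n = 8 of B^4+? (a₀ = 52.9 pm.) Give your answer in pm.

532 pm

The Bohr quantisation condition is nλ = 2πr_n.
r_n = n²a₀/Z = 677 pm
λ = 2πr_n/n = 2π·677/8 = 532 pm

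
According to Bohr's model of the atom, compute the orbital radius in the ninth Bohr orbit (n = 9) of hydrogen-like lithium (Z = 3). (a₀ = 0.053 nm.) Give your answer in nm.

1.4 nm

r_n = n²a₀/Z = 9² × 0.053 / 3
    = 81 × 0.053 / 3 = 1.4 nm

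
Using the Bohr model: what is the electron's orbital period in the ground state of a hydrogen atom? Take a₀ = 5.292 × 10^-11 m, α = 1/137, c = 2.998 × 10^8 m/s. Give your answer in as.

151.9 as

r = n²a₀/Z = 1²·5.292 × 10^-11/1 = 5.292 × 10^-11 m
v = Zαc/n = 1·0.007299·2.998 × 10^8/1 = 2.188 × 10^6 m/s
T = 2πr/v = 1.519 × 10^-16 s = 151.9 as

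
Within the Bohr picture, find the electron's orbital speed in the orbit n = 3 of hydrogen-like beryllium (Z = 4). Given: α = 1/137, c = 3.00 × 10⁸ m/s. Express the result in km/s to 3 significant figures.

v_n = Zαc/n = 4 × 0.00730 × 3.00 × 10⁸ / 3
    = 2920 km/s

2920 km/s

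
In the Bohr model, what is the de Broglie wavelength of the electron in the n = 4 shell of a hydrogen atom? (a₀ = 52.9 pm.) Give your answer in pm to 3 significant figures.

The Bohr quantisation condition is nλ = 2πr_n.
r_n = n²a₀/Z = 846 pm
λ = 2πr_n/n = 2π·846/4 = 1330 pm

1330 pm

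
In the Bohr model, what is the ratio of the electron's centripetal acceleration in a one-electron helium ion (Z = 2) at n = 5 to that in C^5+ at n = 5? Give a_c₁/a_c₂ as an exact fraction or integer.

a_c ∝ Z^3 · n^-4
a_c₁/a_c₂ = (2/6)^3 · (5/5)^-4 = 1/27

1/27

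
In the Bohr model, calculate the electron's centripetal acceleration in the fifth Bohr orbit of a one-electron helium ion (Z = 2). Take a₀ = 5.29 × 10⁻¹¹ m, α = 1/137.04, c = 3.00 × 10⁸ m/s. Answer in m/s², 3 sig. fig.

r = n²a₀/Z = 6.61 × 10⁻¹⁰ m, v = Zαc/n = 8.76 × 10⁵ m/s
a = v²/r = (8.76 × 10⁵)² / 6.61 × 10⁻¹⁰ = 1.16 × 10²¹ m/s²

1.16 × 10²¹ m/s²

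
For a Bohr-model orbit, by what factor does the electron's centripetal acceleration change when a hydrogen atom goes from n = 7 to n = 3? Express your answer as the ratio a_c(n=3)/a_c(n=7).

2401/81

a_c ∝ Z^3 · n^-4; with Z fixed, a_c ∝ n^-4.
a_c(n=3)/a_c(n=7) = (3/7)^-4 = 2401/81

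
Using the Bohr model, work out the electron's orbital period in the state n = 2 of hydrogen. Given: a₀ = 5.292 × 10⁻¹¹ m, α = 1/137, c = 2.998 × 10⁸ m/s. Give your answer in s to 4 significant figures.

1.216 × 10⁻¹⁵ s

r = n²a₀/Z = 2²·5.292 × 10⁻¹¹/1 = 2.117 × 10⁻¹⁰ m
v = Zαc/n = 1·0.007299·2.998 × 10⁸/2 = 1.094 × 10⁶ m/s
T = 2πr/v = 1.216 × 10⁻¹⁵ s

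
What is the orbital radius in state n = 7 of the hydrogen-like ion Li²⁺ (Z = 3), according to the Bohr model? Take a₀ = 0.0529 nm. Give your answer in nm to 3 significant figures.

r_n = n²a₀/Z = 7² × 0.0529 / 3
    = 49 × 0.0529 / 3 = 0.864 nm

0.864 nm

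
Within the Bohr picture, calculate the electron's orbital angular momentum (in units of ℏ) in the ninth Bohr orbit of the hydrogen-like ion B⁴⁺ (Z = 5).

9

L_n = nℏ, so L/ℏ = n = 9.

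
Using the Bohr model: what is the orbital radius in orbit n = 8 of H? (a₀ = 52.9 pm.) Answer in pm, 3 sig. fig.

r_n = n²a₀/Z = 8² × 52.9 / 1
    = 64 × 52.9 / 1 = 3390 pm

3390 pm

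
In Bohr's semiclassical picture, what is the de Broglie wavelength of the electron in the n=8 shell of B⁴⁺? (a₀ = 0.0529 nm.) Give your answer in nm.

The Bohr quantisation condition is nλ = 2πr_n.
r_n = n²a₀/Z = 0.677 nm
λ = 2πr_n/n = 2π·0.677/8 = 0.532 nm

0.532 nm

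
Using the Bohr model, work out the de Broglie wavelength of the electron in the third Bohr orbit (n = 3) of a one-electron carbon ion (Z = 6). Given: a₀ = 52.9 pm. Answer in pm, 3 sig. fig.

166 pm

The Bohr quantisation condition is nλ = 2πr_n.
r_n = n²a₀/Z = 79.3 pm
λ = 2πr_n/n = 2π·79.3/3 = 166 pm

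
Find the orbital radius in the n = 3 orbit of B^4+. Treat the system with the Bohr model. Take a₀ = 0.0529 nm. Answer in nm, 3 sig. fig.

r_n = n²a₀/Z = 3² × 0.0529 / 5
    = 9 × 0.0529 / 5 = 0.0952 nm

0.0952 nm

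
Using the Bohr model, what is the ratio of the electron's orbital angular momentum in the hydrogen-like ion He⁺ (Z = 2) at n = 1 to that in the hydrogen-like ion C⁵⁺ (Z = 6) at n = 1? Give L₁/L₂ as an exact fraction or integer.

L = nℏ is independent of Z.
L₁/L₂ = n₁/n₂ = 1/1 = 1

1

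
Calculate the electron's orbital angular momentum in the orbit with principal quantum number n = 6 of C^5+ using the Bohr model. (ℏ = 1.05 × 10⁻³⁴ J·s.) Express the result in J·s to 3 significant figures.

6.30 × 10⁻³⁴ J·s

L_n = nℏ = 6 × 1.05 × 10⁻³⁴ = 6.30 × 10⁻³⁴ J·s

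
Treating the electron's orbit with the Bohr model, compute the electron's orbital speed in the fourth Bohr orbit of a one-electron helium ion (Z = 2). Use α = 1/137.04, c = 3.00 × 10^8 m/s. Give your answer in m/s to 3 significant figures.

1.09 × 10^6 m/s

v_n = Zαc/n = 2 × 0.00730 × 3.00 × 10^8 / 4
    = 1.09 × 10^6 m/s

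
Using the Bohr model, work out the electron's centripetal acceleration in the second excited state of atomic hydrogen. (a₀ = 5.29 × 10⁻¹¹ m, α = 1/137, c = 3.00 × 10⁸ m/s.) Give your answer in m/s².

r = n²a₀/Z = 4.76 × 10⁻¹⁰ m, v = Zαc/n = 7.30 × 10⁵ m/s
a = v²/r = (7.30 × 10⁵)² / 4.76 × 10⁻¹⁰ = 1.12 × 10²¹ m/s²

1.12 × 10²¹ m/s²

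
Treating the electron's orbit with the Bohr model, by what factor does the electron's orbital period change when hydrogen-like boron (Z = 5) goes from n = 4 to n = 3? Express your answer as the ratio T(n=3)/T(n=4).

27/64

T ∝ Z^-2 · n^3; with Z fixed, T ∝ n^3.
T(n=3)/T(n=4) = (3/4)^3 = 27/64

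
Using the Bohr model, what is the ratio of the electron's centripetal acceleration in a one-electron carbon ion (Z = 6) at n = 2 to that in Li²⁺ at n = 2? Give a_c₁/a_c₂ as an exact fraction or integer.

8

a_c ∝ Z^3 · n^-4
a_c₁/a_c₂ = (6/3)^3 · (2/2)^-4 = 8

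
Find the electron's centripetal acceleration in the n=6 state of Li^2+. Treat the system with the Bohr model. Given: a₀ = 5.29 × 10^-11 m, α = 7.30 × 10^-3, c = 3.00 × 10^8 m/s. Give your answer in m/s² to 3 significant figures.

r = n²a₀/Z = 6.35 × 10^-10 m, v = Zαc/n = 1.09 × 10^6 m/s
a = v²/r = (1.09 × 10^6)² / 6.35 × 10^-10 = 1.89 × 10^21 m/s²

1.89 × 10^21 m/s²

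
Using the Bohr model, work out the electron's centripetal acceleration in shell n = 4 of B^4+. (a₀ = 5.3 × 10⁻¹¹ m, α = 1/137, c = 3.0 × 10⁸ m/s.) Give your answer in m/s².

4.4 × 10²² m/s²

r = n²a₀/Z = 1.7 × 10⁻¹⁰ m, v = Zαc/n = 2.7 × 10⁶ m/s
a = v²/r = (2.7 × 10⁶)² / 1.7 × 10⁻¹⁰ = 4.4 × 10²² m/s²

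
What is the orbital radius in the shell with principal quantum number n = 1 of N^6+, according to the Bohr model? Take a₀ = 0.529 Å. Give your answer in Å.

r_n = n²a₀/Z = 1² × 0.529 / 7
    = 1 × 0.529 / 7 = 0.0756 Å

0.0756 Å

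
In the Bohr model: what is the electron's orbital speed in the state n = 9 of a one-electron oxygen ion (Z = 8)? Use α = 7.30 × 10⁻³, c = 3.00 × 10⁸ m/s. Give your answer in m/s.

1.95 × 10⁶ m/s

v_n = Zαc/n = 8 × 0.00730 × 3.00 × 10⁸ / 9
    = 1.95 × 10⁶ m/s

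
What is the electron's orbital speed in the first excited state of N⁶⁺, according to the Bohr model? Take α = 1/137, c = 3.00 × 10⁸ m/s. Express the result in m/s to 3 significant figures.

7.66 × 10⁶ m/s

v_n = Zαc/n = 7 × 0.00730 × 3.00 × 10⁸ / 2
    = 7.66 × 10⁶ m/s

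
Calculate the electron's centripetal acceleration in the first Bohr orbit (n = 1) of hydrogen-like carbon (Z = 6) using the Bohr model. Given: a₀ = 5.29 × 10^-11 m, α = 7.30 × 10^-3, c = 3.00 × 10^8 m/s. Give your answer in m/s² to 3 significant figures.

r = n²a₀/Z = 8.82 × 10^-12 m, v = Zαc/n = 1.31 × 10^7 m/s
a = v²/r = (1.31 × 10^7)² / 8.82 × 10^-12 = 1.96 × 10^25 m/s²

1.96 × 10^25 m/s²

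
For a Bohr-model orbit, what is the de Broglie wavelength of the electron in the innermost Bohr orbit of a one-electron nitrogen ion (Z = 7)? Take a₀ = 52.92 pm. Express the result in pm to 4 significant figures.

47.50 pm

The Bohr quantisation condition is nλ = 2πr_n.
r_n = n²a₀/Z = 7.560 pm
λ = 2πr_n/n = 2π·7.560/1 = 47.50 pm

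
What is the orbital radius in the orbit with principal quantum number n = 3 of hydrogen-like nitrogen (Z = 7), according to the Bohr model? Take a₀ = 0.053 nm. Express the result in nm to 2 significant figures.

0.068 nm

r_n = n²a₀/Z = 3² × 0.053 / 7
    = 9 × 0.053 / 7 = 0.068 nm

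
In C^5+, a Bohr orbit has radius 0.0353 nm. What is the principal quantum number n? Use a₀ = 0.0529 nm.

2

r_n = n²a₀/Z ⇒ n² = rZ/a₀ = 0.0353 × 6 / 0.0529 ≈ 4.00
n = 2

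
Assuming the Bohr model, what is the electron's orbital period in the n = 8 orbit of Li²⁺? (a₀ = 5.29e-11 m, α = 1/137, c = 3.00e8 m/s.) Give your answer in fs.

8.63 fs

r = n²a₀/Z = 8²·5.29e-11/3 = 1.13e-9 m
v = Zαc/n = 3·0.00730·3.00e8/8 = 8.21e5 m/s
T = 2πr/v = 8.63e-15 s = 8.63 fs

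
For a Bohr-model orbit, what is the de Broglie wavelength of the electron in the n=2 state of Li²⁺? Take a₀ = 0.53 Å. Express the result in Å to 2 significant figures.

The Bohr quantisation condition is nλ = 2πr_n.
r_n = n²a₀/Z = 0.71 Å
λ = 2πr_n/n = 2π·0.71/2 = 2.2 Å

2.2 Å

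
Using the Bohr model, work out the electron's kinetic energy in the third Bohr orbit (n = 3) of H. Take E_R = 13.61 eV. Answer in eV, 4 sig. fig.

For a Coulomb orbit the virial theorem gives K = −E_n.
E_n = −E_R·Z²/n², so K = E_R·Z²/n² = 13.61 × 1²/3² = 1.512 eV

1.512 eV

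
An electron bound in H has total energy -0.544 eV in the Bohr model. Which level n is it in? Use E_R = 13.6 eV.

5

E_n = −E_R Z²/n² ⇒ n² = E_R Z²/(−E_n) = 13.6 × 1² / 0.544 ≈ 25.00
n = 5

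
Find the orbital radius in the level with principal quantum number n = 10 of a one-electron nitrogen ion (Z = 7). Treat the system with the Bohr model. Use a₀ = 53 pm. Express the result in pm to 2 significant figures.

r_n = n²a₀/Z = 10² × 53 / 7
    = 100 × 53 / 7 = 760 pm

760 pm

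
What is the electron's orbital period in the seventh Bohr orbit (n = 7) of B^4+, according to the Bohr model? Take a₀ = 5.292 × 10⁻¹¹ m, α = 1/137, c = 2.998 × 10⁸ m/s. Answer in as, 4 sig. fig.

r = n²a₀/Z = 7²·5.292 × 10⁻¹¹/5 = 5.186 × 10⁻¹⁰ m
v = Zαc/n = 5·0.007299·2.998 × 10⁸/7 = 1.563 × 10⁶ m/s
T = 2πr/v = 2.085 × 10⁻¹⁵ s = 2085 as

2085 as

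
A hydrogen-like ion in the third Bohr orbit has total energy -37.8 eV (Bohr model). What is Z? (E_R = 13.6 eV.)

5

E_n = −E_R Z²/n² ⇒ Z² = −E_n n²/E_R = 37.8 × 3² / 13.6 ≈ 25.01
Z = 5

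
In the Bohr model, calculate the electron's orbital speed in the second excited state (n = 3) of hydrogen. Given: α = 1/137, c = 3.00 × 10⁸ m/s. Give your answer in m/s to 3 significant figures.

7.30 × 10⁵ m/s

v_n = Zαc/n = 1 × 0.00730 × 3.00 × 10⁸ / 3
    = 7.30 × 10⁵ m/s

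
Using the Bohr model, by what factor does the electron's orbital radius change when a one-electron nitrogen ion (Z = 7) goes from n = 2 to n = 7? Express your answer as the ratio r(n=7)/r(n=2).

r ∝ Z^-1 · n^2; with Z fixed, r ∝ n^2.
r(n=7)/r(n=2) = (7/2)^2 = 49/4

49/4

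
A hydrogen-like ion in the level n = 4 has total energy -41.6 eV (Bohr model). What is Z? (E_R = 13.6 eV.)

7

E_n = −E_R Z²/n² ⇒ Z² = −E_n n²/E_R = 41.6 × 4² / 13.6 ≈ 48.94
Z = 7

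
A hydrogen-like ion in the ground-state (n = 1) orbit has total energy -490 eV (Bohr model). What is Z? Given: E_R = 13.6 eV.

6

E_n = −E_R Z²/n² ⇒ Z² = −E_n n²/E_R = 490 × 1² / 13.6 ≈ 36.03
Z = 6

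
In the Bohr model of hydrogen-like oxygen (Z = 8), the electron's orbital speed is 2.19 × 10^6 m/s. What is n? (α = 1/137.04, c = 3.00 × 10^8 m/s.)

8

v_n = Zαc/n ⇒ n = Zαc/v = 8 × 0.00730 × 3.00 × 10^8 / 2.19 × 10^6 ≈ 8.00
n = 8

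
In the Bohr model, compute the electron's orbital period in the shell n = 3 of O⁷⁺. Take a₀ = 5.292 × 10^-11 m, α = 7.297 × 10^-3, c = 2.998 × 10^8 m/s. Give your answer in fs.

0.06412 fs

r = n²a₀/Z = 3²·5.292 × 10^-11/8 = 5.954 × 10^-11 m
v = Zαc/n = 8·0.007297·2.998 × 10^8/3 = 5.834 × 10^6 m/s
T = 2πr/v = 6.412 × 10^-17 s = 0.06412 fs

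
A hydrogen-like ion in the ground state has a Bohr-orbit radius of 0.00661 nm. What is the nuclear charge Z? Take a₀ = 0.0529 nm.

r_n = n²a₀/Z ⇒ Z = n²a₀/r = 1² × 0.0529 / 0.00661 ≈ 8.00
Z = 8

8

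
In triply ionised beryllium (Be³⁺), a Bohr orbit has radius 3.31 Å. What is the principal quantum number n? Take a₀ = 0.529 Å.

5

r_n = n²a₀/Z ⇒ n² = rZ/a₀ = 3.31 × 4 / 0.529 ≈ 25.03
n = 5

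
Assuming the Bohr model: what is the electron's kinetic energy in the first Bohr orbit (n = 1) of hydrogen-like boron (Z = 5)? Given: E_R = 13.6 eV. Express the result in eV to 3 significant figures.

For a Coulomb orbit the virial theorem gives K = −E_n.
E_n = −E_R·Z²/n², so K = E_R·Z²/n² = 13.6 × 5²/1² = 340 eV

340 eV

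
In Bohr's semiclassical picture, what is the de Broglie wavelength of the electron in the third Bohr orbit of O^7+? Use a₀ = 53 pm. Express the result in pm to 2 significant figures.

The Bohr quantisation condition is nλ = 2πr_n.
r_n = n²a₀/Z = 60 pm
λ = 2πr_n/n = 2π·60/3 = 120 pm

120 pm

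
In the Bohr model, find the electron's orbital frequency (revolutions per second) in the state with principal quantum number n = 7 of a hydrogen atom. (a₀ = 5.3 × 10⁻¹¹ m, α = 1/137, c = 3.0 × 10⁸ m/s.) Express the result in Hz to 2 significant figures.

r = n²a₀/Z = 2.6 × 10⁻⁹ m, v = Zαc/n = 3.1 × 10⁵ m/s
f = v/(2πr) = 1.9 × 10¹³ Hz

1.9 × 10¹³ Hz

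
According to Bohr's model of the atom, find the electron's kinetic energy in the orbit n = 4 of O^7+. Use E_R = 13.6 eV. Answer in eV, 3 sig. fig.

For a Coulomb orbit the virial theorem gives K = −E_n.
E_n = −E_R·Z²/n², so K = E_R·Z²/n² = 13.6 × 8²/4² = 54.4 eV

54.4 eV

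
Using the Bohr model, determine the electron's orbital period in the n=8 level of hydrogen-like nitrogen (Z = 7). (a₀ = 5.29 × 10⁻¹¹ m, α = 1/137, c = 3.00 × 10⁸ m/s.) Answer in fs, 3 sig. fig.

r = n²a₀/Z = 8²·5.29 × 10⁻¹¹/7 = 4.84 × 10⁻¹⁰ m
v = Zαc/n = 7·0.00730·3.00 × 10⁸/8 = 1.92 × 10⁶ m/s
T = 2πr/v = 1.59 × 10⁻¹⁵ s = 1.59 fs

1.59 fs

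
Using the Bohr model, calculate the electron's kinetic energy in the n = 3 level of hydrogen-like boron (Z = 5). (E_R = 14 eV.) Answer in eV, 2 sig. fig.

For a Coulomb orbit the virial theorem gives K = −E_n.
E_n = −E_R·Z²/n², so K = E_R·Z²/n² = 14 × 5²/3² = 39 eV

39 eV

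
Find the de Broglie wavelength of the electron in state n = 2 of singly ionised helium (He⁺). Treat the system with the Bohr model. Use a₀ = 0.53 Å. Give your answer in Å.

3.3 Å

The Bohr quantisation condition is nλ = 2πr_n.
r_n = n²a₀/Z = 1.1 Å
λ = 2πr_n/n = 2π·1.1/2 = 3.3 Å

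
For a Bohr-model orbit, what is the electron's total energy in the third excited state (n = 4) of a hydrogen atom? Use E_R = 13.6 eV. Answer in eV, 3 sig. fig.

E_n = −E_R·Z²/n² = −13.6 × 1²/4² = -0.850 eV

-0.850 eV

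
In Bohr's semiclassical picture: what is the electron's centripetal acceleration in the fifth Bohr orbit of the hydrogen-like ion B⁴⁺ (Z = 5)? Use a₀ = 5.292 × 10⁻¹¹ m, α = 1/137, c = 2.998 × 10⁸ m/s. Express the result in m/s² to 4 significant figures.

r = n²a₀/Z = 2.646 × 10⁻¹⁰ m, v = Zαc/n = 2.188 × 10⁶ m/s
a = v²/r = (2.188 × 10⁶)² / 2.646 × 10⁻¹⁰ = 1.810 × 10²² m/s²

1.810 × 10²² m/s²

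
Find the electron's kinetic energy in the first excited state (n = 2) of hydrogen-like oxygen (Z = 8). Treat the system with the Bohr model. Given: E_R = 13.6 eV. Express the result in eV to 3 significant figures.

218 eV

For a Coulomb orbit the virial theorem gives K = −E_n.
E_n = −E_R·Z²/n², so K = E_R·Z²/n² = 13.6 × 8²/2² = 218 eV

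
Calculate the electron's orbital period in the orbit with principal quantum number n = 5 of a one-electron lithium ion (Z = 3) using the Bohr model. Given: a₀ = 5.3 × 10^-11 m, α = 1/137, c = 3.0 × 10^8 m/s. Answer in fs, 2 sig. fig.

r = n²a₀/Z = 5²·5.3 × 10^-11/3 = 4.4 × 10^-10 m
v = Zαc/n = 3·0.0073·3.0 × 10^8/5 = 1.3 × 10^6 m/s
T = 2πr/v = 2.1 × 10^-15 s = 2.1 fs

2.1 fs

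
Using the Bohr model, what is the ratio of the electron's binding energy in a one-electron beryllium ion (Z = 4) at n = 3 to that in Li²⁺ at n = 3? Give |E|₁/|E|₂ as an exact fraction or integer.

16/9

|E| ∝ Z^2 · n^-2
|E|₁/|E|₂ = (4/3)^2 · (3/3)^-2 = 16/9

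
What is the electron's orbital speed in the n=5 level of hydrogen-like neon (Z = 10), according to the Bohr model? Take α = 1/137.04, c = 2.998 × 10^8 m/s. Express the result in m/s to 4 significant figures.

v_n = Zαc/n = 10 × 0.007297 × 2.998 × 10^8 / 5
    = 4.375 × 10^6 m/s

4.375 × 10^6 m/s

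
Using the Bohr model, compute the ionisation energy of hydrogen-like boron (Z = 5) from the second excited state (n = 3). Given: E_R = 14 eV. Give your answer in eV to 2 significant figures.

E_n = −E_R·Z²/n² = −14 × 5²/3² eV = -39 eV
Ionisation energy = −E_n = 39 eV

39 eV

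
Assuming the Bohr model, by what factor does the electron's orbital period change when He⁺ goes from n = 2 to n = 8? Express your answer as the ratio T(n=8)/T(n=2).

64

T ∝ Z^-2 · n^3; with Z fixed, T ∝ n^3.
T(n=8)/T(n=2) = (8/2)^3 = 64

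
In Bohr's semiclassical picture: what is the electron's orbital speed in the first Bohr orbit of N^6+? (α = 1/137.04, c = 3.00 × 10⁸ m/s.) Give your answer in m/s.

1.53 × 10⁷ m/s

v_n = Zαc/n = 7 × 0.00730 × 3.00 × 10⁸ / 1
    = 1.53 × 10⁷ m/s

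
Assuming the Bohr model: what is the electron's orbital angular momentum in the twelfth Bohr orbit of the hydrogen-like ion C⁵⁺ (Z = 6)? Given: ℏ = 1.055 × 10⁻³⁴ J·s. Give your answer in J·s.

L_n = nℏ = 12 × 1.055 × 10⁻³⁴ = 1.266 × 10⁻³³ J·s

1.266 × 10⁻³³ J·s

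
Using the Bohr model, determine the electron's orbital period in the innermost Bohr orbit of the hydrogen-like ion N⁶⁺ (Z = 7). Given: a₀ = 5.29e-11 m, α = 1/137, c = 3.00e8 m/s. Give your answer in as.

r = n²a₀/Z = 1²·5.29e-11/7 = 7.56e-12 m
v = Zαc/n = 7·0.00730·3.00e8/1 = 1.53e7 m/s
T = 2πr/v = 3.10e-18 s = 3.10 as

3.10 as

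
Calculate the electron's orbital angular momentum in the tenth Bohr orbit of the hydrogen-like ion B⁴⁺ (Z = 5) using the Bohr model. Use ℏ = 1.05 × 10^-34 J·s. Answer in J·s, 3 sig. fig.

L_n = nℏ = 10 × 1.05 × 10^-34 = 1.05 × 10^-33 J·s

1.05 × 10^-33 J·s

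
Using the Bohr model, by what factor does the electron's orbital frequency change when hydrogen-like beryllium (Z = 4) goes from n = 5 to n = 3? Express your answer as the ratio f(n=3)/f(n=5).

125/27

f ∝ Z^2 · n^-3; with Z fixed, f ∝ n^-3.
f(n=3)/f(n=5) = (3/5)^-3 = 125/27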